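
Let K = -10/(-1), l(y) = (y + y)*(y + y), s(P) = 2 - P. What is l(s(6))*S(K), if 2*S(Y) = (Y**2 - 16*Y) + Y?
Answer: -1600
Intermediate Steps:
l(y) = 4*y**2 (l(y) = (2*y)*(2*y) = 4*y**2)
K = 10 (K = -10*(-1) = 10)
S(Y) = Y**2/2 - 15*Y/2 (S(Y) = ((Y**2 - 16*Y) + Y)/2 = (Y**2 - 15*Y)/2 = Y**2/2 - 15*Y/2)
l(s(6))*S(K) = (4*(2 - 1*6)**2)*((1/2)*10*(-15 + 10)) = (4*(2 - 6)**2)*((1/2)*10*(-5)) = (4*(-4)**2)*(-25) = (4*16)*(-25) = 64*(-25) = -1600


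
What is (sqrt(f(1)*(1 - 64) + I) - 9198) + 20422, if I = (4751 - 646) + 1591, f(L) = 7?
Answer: 11224 + sqrt(5255) ≈ 11296.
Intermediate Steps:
I = 5696 (I = 4105 + 1591 = 5696)
(sqrt(f(1)*(1 - 64) + I) - 9198) + 20422 = (sqrt(7*(1 - 64) + 5696) - 9198) + 20422 = (sqrt(7*(-63) + 5696) - 9198) + 20422 = (sqrt(-441 + 5696) - 9198) + 20422 = (sqrt(5255) - 9198) + 20422 = (-9198 + sqrt(5255)) + 20422 = 11224 + sqrt(5255)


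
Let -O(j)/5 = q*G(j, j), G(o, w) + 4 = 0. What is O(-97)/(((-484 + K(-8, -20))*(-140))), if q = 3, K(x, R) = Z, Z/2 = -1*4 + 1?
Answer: 3/3430 ≈ 0.00087464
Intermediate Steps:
Z = -6 (Z = 2*(-1*4 + 1) = 2*(-4 + 1) = 2*(-3) = -6)
K(x, R) = -6
G(o, w) = -4 (G(o, w) = -4 + 0 = -4)
O(j) = 60 (O(j) = -15*(-4) = -5*(-12) = 60)
O(-97)/(((-484 + K(-8, -20))*(-140))) = 60/(((-484 - 6)*(-140))) = 60/((-490*(-140))) = 60/68600 = 60*(1/68600) = 3/3430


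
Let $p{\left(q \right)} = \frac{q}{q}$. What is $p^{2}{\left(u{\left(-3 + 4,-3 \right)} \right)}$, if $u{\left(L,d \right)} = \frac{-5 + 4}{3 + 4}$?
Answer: $1$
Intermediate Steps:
$u{\left(L,d \right)} = - \frac{1}{7}$
$p{\left(q \right)} = 1$
$p^{2}{\left(u{\left(-3 + 4,-3 \right)} \right)} = 1^{2} = 1$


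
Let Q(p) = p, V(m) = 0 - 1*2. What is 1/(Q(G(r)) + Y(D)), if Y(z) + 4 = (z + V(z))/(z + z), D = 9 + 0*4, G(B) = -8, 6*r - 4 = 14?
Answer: -18/209 ≈ -0.086124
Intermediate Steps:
V(m) = -2 (V(m) = 0 - 2 = -2)
r = 3 (r = ⅔ + (⅙)*14 = ⅔ + 7/3 = 3)
D = 9 (D = 9 + 0 = 9)
Y(z) = -4 + (-2 + z)/(2*z) (Y(z) = -4 + (z - 2)/(z + z) = -4 + (-2 + z)/((2*z)) = -4 + (-2 + z)*(1/(2*z)) = -4 + (-2 + z)/(2*z))
1/(Q(G(r)) + Y(D)) = 1/(-8 + (-7/2 - 1/9)) = 1/(-8 + (-7/2 - 1*⅑)) = 1/(-8 + (-7/2 - ⅑)) = 1/(-8 - 65/18) = 1/(-209/18) = -18/209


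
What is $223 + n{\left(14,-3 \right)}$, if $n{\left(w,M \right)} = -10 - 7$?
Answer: $206$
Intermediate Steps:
$n{\left(w,M \right)} = -17$ ($n{\left(w,M \right)} = -10 - 7 = -17$)
$223 + n{\left(14,-3 \right)} = 223 - 17 = 206$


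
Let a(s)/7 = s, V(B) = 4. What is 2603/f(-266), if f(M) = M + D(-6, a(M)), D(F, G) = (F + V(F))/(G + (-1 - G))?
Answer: -2603/264 ≈ -9.8598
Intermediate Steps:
a(s) = 7*s
D(F, G) = -4 - F (D(F, G) = (F + 4)/(G + (-1 - G)) = (4 + F)/(-1) = (4 + F)*(-1) = -4 - F)
f(M) = 2 + M (f(M) = M + (-4 - 1*(-6)) = M + (-4 + 6) = M + 2 = 2 + M)
2603/f(-266) = 2603/(2 - 266) = 2603/(-264) = 2603*(-1/264) = -2603/264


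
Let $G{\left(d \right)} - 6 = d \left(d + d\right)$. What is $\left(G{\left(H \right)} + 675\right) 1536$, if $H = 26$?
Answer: $3122688$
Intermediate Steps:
$G{\left(d \right)} = 6 + 2 d^{2}$ ($G{\left(d \right)} = 6 + d \left(d + d\right) = 6 + d 2 d = 6 + 2 d^{2}$)
$\left(G{\left(H \right)} + 675\right) 1536 = \left(\left(6 + 2 \cdot 26^{2}\right) + 675\right) 1536 = \left(\left(6 + 2 \cdot 676\right) + 675\right) 1536 = \left(\left(6 + 1352\right) + 675\right) 1536 = \left(1358 + 675\right) 1536 = 2033 \cdot 1536 = 3122688$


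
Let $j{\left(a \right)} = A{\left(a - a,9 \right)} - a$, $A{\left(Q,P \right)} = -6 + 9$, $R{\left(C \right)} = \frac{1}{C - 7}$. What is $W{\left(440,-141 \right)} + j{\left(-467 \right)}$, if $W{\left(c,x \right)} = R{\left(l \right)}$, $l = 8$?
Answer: $471$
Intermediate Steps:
$R{\left(C \right)} = \frac{1}{-7 + C}$
$A{\left(Q,P \right)} = 3$
$W{\left(c,x \right)} = 1$ ($W{\left(c,x \right)} = \frac{1}{-7 + 8} = 1^{-1} = 1$)
$j{\left(a \right)} = 3 - a$
$W{\left(440,-141 \right)} + j{\left(-467 \right)} = 1 + \left(3 - -467\right) = 1 + \left(3 + 467\right) = 1 + 470 = 471$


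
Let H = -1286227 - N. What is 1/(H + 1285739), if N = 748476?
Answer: -1/748964 ≈ -1.3352e-6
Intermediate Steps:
H = -2034703 (H = -1286227 - 1*748476 = -1286227 - 748476 = -2034703)
1/(H + 1285739) = 1/(-2034703 + 1285739) = 1/(-748964) = -1/748964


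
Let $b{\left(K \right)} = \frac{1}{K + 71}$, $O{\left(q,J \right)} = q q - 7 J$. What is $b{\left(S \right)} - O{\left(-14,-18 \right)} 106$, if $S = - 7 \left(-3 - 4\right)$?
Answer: $- \frac{4095839}{120} \approx -34132.0$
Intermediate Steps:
$O{\left(q,J \right)} = q^{2} - 7 J$
$S = 49$ ($S = \left(-7\right) \left(-7\right) = 49$)
$b{\left(K \right)} = \frac{1}{71 + K}$
$b{\left(S \right)} - O{\left(-14,-18 \right)} 106 = \frac{1}{71 + 49} - \left(\left(-14\right)^{2} - -126\right) 106 = \frac{1}{120} - \left(196 + 126\right) 106 = \frac{1}{120} - 322 \cdot 106 = \frac{1}{120} - 34132 = - \frac{4095839}{120}$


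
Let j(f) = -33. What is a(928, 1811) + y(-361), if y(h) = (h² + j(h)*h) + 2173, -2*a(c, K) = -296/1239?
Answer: 178920421/1239 ≈ 1.4441e+5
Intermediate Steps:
a(c, K) = 148/1239 (a(c, K) = -(-148)/1239 = -½*(-296/1239) = 148/1239)
y(h) = 2173 + h² - 33*h (y(h) = (h² - 33*h) + 2173 = 2173 + h² - 33*h)
a(928, 1811) + y(-361) = 148/1239 + (2173 + (-361)² - 33*(-361)) = 148/1239 + (2173 + 130321 + 11913) = 148/1239 + 144407 = 178920421/1239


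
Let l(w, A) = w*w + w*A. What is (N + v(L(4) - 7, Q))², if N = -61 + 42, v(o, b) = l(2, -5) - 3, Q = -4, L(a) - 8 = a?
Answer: 784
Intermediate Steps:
L(a) = 8 + a
l(w, A) = w² + A*w
v(o, b) = -9 (v(o, b) = 2*(-5 + 2) - 3 = 2*(-3) - 3 = -6 - 3 = -9)
N = -19
(N + v(L(4) - 7, Q))² = (-19 - 9)² = (-28)² = 784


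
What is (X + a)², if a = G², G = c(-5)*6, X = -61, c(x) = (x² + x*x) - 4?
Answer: 5793493225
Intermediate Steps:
c(x) = -4 + 2*x² (c(x) = (x² + x²) - 4 = 2*x² - 4 = -4 + 2*x²)
G = 276 (G = (-4 + 2*(-5)²)*6 = (-4 + 2*25)*6 = (-4 + 50)*6 = 46*6 = 276)
a = 76176 (a = 276² = 76176)
(X + a)² = (-61 + 76176)² = 76115² = 5793493225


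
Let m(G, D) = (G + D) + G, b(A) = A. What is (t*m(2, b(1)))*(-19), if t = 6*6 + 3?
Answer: -3705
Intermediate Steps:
t = 39 (t = 36 + 3 = 39)
m(G, D) = D + 2*G (m(G, D) = (D + G) + G = D + 2*G)
(t*m(2, b(1)))*(-19) = (39*(1 + 2*2))*(-19) = (39*(1 + 4))*(-19) = (39*5)*(-19) = 195*(-19) = -3705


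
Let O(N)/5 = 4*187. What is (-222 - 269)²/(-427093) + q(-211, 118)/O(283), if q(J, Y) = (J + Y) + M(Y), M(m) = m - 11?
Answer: -447831819/798663910 ≈ -0.56073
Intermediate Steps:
M(m) = -11 + m
O(N) = 3740 (O(N) = 5*(4*187) = 5*748 = 3740)
q(J, Y) = -11 + J + 2*Y (q(J, Y) = (J + Y) + (-11 + Y) = -11 + J + 2*Y)
(-222 - 269)²/(-427093) + q(-211, 118)/O(283) = (-222 - 269)²/(-427093) + (-11 - 211 + 2*118)/3740 = (-491)²*(-1/427093) + (-11 - 211 + 236)*(1/3740) = 241081*(-1/427093) + 14*(1/3740) = -241081/427093 + 7/1870 = -447831819/798663910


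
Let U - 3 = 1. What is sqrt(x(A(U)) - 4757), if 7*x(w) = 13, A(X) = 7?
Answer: I*sqrt(233002)/7 ≈ 68.958*I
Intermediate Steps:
U = 4 (U = 3 + 1 = 4)
x(w) = 13/7 (x(w) = (1/7)*13 = 13/7)
sqrt(x(A(U)) - 4757) = sqrt(13/7 - 4757) = sqrt(-33286/7) = I*sqrt(233002)/7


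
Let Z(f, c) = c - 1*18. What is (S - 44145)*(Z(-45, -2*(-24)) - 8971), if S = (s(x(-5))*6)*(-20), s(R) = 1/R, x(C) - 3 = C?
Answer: 394163985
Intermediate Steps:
x(C) = 3 + C
S = 60 (S = (6/(3 - 5))*(-20) = (6/(-2))*(-20) = -1/2*6*(-20) = -3*(-20) = 60)
Z(f, c) = -18 + c (Z(f, c) = c - 18 = -18 + c)
(S - 44145)*(Z(-45, -2*(-24)) - 8971) = (60 - 44145)*((-18 - 2*(-24)) - 8971) = -44085*((-18 + 48) - 8971) = -44085*(30 - 8971) = -44085*(-8941) = 394163985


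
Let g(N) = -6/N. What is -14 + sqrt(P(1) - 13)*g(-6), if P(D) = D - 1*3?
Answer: -14 + I*sqrt(15) ≈ -14.0 + 3.873*I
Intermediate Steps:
P(D) = -3 + D (P(D) = D - 3 = -3 + D)
-14 + sqrt(P(1) - 13)*g(-6) = -14 + sqrt((-3 + 1) - 13)*(-6/(-6)) = -14 + sqrt(-2 - 13)*(-6*(-1/6)) = -14 + sqrt(-15)*1 = -14 + (I*sqrt(15))*1 = -14 + I*sqrt(15)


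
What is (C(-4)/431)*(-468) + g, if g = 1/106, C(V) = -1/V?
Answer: -11971/45686 ≈ -0.26203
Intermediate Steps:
g = 1/106 ≈ 0.0094340
(C(-4)/431)*(-468) + g = (-1/(-4)/431)*(-468) + 1/106 = (-1*(-¼)*(1/431))*(-468) + 1/106 = ((¼)*(1/431))*(-468) + 1/106 = (1/1724)*(-468) + 1/106 = -117/431 + 1/106 = -11971/45686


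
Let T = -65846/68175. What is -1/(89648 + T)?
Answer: -68175/6111686554 ≈ -1.1155e-5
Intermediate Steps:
T = -65846/68175 (T = -65846*1/68175 = -65846/68175 ≈ -0.96584)
-1/(89648 + T) = -1/(89648 - 65846/68175) = -1/6111686554/68175 = -1*68175/6111686554 = -68175/6111686554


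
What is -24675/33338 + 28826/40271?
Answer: -4669391/191793514 ≈ -0.024346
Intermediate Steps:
-24675/33338 + 28826/40271 = -24675*1/33338 + 28826*(1/40271) = -24675/33338 + 4118/5753 = -4669391/191793514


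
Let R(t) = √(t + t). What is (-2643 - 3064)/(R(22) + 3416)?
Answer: -4873778/2917253 + 5707*√11/5834506 ≈ -1.6674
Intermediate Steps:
R(t) = √2*√t (R(t) = √(2*t) = √2*√t)
(-2643 - 3064)/(R(22) + 3416) = (-2643 - 3064)/(√2*√22 + 3416) = -5707/(2*√11 + 3416) = -5707/(3416 + 2*√11)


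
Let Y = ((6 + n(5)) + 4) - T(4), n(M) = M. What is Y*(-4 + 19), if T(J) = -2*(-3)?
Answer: 135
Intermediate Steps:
T(J) = 6
Y = 9 (Y = ((6 + 5) + 4) - 1*6 = (11 + 4) - 6 = 15 - 6 = 9)
Y*(-4 + 19) = 9*(-4 + 19) = 9*15 = 135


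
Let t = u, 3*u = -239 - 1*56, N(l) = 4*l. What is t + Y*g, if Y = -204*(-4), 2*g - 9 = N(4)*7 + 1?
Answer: 149033/3 ≈ 49678.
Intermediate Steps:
u = -295/3 (u = (-239 - 1*56)/3 = (-239 - 56)/3 = (⅓)*(-295) = -295/3 ≈ -98.333)
t = -295/3 ≈ -98.333
g = 61 (g = 9/2 + ((4*4)*7 + 1)/2 = 9/2 + (16*7 + 1)/2 = 9/2 + (112 + 1)/2 = 9/2 + (½)*113 = 9/2 + 113/2 = 61)
Y = 816 (Y = -34*(-24) = 816)
t + Y*g = -295/3 + 816*61 = -295/3 + 49776 = 149033/3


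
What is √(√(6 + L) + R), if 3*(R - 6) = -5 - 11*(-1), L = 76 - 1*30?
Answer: √(8 + 2*√13) ≈ 3.9001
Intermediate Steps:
L = 46 (L = 76 - 30 = 46)
R = 8 (R = 6 + (-5 - 11*(-1))/3 = 6 + (-5 + 11)/3 = 6 + (⅓)*6 = 6 + 2 = 8)
√(√(6 + L) + R) = √(√(6 + 46) + 8) = √(√52 + 8) = √(2*√13 + 8) = √(8 + 2*√13)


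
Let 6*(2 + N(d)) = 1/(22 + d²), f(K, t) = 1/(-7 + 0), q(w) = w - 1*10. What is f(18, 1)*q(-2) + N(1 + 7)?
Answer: -1025/3612 ≈ -0.28378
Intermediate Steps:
q(w) = -10 + w (q(w) = w - 10 = -10 + w)
f(K, t) = -⅐ (f(K, t) = 1/(-7) = -⅐)
N(d) = -2 + 1/(6*(22 + d²))
f(18, 1)*q(-2) + N(1 + 7) = -(-10 - 2)/7 + (-263 - 12*(1 + 7)²)/(6*(22 + (1 + 7)²)) = -⅐*(-12) + (-263 - 12*8²)/(6*(22 + 8²)) = 12/7 + (-263 - 12*64)/(6*(22 + 64)) = 12/7 + (⅙)*(-263 - 768)/86 = 12/7 + (⅙)*(1/86)*(-1031) = 12/7 - 1031/516 = -1025/3612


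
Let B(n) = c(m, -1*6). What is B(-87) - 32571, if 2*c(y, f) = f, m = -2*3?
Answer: -32574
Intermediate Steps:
m = -6
c(y, f) = f/2
B(n) = -3 (B(n) = (-1*6)/2 = (½)*(-6) = -3)
B(-87) - 32571 = -3 - 32571 = -32574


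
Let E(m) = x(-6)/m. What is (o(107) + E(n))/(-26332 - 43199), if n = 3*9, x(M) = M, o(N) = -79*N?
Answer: 76079/625779 ≈ 0.12157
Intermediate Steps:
n = 27
E(m) = -6/m
(o(107) + E(n))/(-26332 - 43199) = (-79*107 - 6/27)/(-26332 - 43199) = (-8453 - 6*1/27)/(-69531) = (-8453 - 2/9)*(-1/69531) = -76079/9*(-1/69531) = 76079/625779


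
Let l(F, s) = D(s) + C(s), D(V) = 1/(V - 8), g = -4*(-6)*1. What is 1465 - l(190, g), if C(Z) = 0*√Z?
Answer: 23439/16 ≈ 1464.9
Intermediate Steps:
g = 24 (g = 24*1 = 24)
D(V) = 1/(-8 + V)
C(Z) = 0
l(F, s) = 1/(-8 + s) (l(F, s) = 1/(-8 + s) + 0 = 1/(-8 + s))
1465 - l(190, g) = 1465 - 1/(-8 + 24) = 1465 - 1/16 = 23439/16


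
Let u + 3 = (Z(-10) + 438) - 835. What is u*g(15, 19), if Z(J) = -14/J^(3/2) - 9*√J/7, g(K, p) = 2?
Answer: -800 - 499*I*√10/175 ≈ -800.0 - 9.017*I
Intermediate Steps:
Z(J) = -14/J^(3/2) - 9*√J/7 (Z(J) = -14/J^(3/2) - 9*√J*(⅐) = -14/J^(3/2) - 9*√J/7)
u = -400 - 499*I*√10/350 (u = -3 + (((-98 - 9*(-10)²)/(7*(-10)^(3/2)) + 438) - 835) = -3 + (((I*√10/100)*(-98 - 9*100)/7 + 438) - 835) = -3 + (((I*√10/100)*(-98 - 900)/7 + 438) - 835) = -3 + (((⅐)*(I*√10/100)*(-998) + 438) - 835) = -3 + ((-499*I*√10/350 + 438) - 835) = -3 + ((438 - 499*I*√10/350) - 835) = -3 + (-397 - 499*I*√10/350) = -400 - 499*I*√10/350 ≈ -400.0 - 4.5085*I)
u*g(15, 19) = (-400 - 499*I*√10/350)*2 = -800 - 499*I*√10/175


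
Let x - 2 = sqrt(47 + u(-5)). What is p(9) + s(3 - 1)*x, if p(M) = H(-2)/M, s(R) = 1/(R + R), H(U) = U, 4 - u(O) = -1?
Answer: 5/18 + sqrt(13)/2 ≈ 2.0806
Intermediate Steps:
u(O) = 5 (u(O) = 4 - 1*(-1) = 4 + 1 = 5)
s(R) = 1/(2*R)
p(M) = -2/M
x = 2 + 2*sqrt(13) (x = 2 + sqrt(47 + 5) = 2 + sqrt(52) = 2 + 2*sqrt(13) ≈ 9.2111)
p(9) + s(3 - 1)*x = -2/9 + (1/(2*(3 - 1)))*(2 + 2*sqrt(13)) = -2*1/9 + ((1/2)/2)*(2 + 2*sqrt(13)) = -2/9 + ((1/2)*(1/2))*(2 + 2*sqrt(13)) = -2/9 + (2 + 2*sqrt(13))/4 = -2/9 + (1/2 + sqrt(13)/2) = 5/18 + sqrt(13)/2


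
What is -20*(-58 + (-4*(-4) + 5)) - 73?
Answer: 667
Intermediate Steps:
-20*(-58 + (-4*(-4) + 5)) - 73 = -20*(-58 + (16 + 5)) - 73 = -20*(-58 + 21) - 73 = -20*(-37) - 73 = 740 - 73 = 667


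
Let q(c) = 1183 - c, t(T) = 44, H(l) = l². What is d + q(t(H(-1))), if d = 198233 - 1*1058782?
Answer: -859410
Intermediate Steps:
d = -860549 (d = 198233 - 1058782 = -860549)
d + q(t(H(-1))) = -860549 + (1183 - 1*44) = -860549 + (1183 - 44) = -860549 + 1139 = -859410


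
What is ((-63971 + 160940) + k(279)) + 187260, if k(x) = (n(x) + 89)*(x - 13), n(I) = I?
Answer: 382117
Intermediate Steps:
k(x) = (-13 + x)*(89 + x) (k(x) = (x + 89)*(x - 13) = (89 + x)*(-13 + x) = (-13 + x)*(89 + x))
((-63971 + 160940) + k(279)) + 187260 = ((-63971 + 160940) + (-1157 + 279**2 + 76*279)) + 187260 = (96969 + (-1157 + 77841 + 21204)) + 187260 = (96969 + 97888) + 187260 = 194857 + 187260 = 382117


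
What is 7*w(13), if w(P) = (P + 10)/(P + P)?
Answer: 161/26 ≈ 6.1923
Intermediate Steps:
w(P) = (10 + P)/(2*P) (w(P) = (10 + P)/((2*P)) = (10 + P)*(1/(2*P)) = (10 + P)/(2*P))
7*w(13) = 7*((1/2)*(10 + 13)/13) = 7*((1/2)*(1/13)*23) = 7*(23/26) = 161/26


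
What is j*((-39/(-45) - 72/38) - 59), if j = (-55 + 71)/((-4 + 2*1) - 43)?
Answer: 273728/12825 ≈ 21.343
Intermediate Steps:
j = -16/45 (j = 16/((-4 + 2) - 43) = 16/(-2 - 43) = 16/(-45) = 16*(-1/45) = -16/45 ≈ -0.35556)
j*((-39/(-45) - 72/38) - 59) = -16*((-39/(-45) - 72/38) - 59)/45 = -16*((-39*(-1/45) - 72*1/38) - 59)/45 = -16*((13/15 - 36/19) - 59)/45 = -16*(-293/285 - 59)/45 = -16/45*(-17108/285) = 273728/12825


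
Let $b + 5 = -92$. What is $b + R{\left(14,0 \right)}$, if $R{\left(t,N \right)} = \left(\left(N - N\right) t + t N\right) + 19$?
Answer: $-78$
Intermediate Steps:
$R{\left(t,N \right)} = 19 + N t$ ($R{\left(t,N \right)} = \left(0 t + N t\right) + 19 = \left(0 + N t\right) + 19 = N t + 19 = 19 + N t$)
$b = -97$ ($b = -5 - 92 = -97$)
$b + R{\left(14,0 \right)} = -97 + \left(19 + 0 \cdot 14\right) = -97 + \left(19 + 0\right) = -97 + 19 = -78$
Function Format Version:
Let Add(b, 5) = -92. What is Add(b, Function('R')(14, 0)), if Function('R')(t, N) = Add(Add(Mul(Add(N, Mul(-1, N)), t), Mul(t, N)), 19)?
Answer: -78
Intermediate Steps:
Function('R')(t, N) = Add(19, Mul(N, t)) (Function('R')(t, N) = Add(Add(Mul(0, t), Mul(N, t)), 19) = Add(Add(0, Mul(N, t)), 19) = Add(Mul(N, t), 19) = Add(19, Mul(N, t)))
b = -97 (b = Add(-5, -92) = -97)
Add(b, Function('R')(14, 0)) = Add(-97, Add(19, Mul(0, 14))) = Add(-97, Add(19, 0)) = Add(-97, 19) = -78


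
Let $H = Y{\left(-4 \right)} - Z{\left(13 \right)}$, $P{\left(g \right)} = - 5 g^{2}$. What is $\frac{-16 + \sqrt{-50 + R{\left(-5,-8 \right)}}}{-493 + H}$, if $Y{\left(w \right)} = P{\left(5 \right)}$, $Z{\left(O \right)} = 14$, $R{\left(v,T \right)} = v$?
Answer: $\frac{2}{79} - \frac{i \sqrt{55}}{632} \approx 0.025316 - 0.011734 i$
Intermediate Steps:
$Y{\left(w \right)} = -125$ ($Y{\left(w \right)} = - 5 \cdot 5^{2} = \left(-5\right) 25 = -125$)
$H = -139$ ($H = -125 - 14 = -139$)
$\frac{-16 + \sqrt{-50 + R{\left(-5,-8 \right)}}}{-493 + H} = \frac{-16 + \sqrt{-50 - 5}}{-493 - 139} = \frac{-16 + \sqrt{-55}}{-632} = \left(-16 + i \sqrt{55}\right) \left(- \frac{1}{632}\right) = \frac{2}{79} - \frac{i \sqrt{55}}{632}$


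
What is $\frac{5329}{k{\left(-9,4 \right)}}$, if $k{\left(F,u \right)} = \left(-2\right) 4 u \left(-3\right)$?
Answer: $\frac{5329}{96} \approx 55.51$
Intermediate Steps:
$k{\left(F,u \right)} = 24 u$ ($k{\left(F,u \right)} = - 8 \left(- 3 u\right) = 24 u$)
$\frac{5329}{k{\left(-9,4 \right)}} = \frac{5329}{24 \cdot 4} = \frac{5329}{96}$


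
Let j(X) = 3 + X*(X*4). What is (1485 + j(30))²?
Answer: 25887744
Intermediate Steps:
j(X) = 3 + 4*X² (j(X) = 3 + X*(4*X) = 3 + 4*X²)
(1485 + j(30))² = (1485 + (3 + 4*30²))² = (1485 + (3 + 4*900))² = (1485 + (3 + 3600))² = (1485 + 3603)² = 5088² = 25887744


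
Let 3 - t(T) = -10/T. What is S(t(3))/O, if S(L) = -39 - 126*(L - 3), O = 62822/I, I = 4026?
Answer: -923967/31411 ≈ -29.415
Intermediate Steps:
O = 31411/2013 (O = 62822/4026 = 62822*(1/4026) = 31411/2013 ≈ 15.604)
t(T) = 3 + 10/T (t(T) = 3 - (-10)/T = 3 + 10/T)
S(L) = 339 - 126*L (S(L) = -39 - 126*(-3 + L) = -39 - (-378 + 126*L) = -39 + (378 - 126*L) = 339 - 126*L)
S(t(3))/O = (339 - 126*(3 + 10/3))/(31411/2013) = (339 - 126*(3 + 10*(⅓)))*(2013/31411) = (339 - 126*(3 + 10/3))*(2013/31411) = (339 - 126*19/3)*(2013/31411) = (339 - 798)*(2013/31411) = -459*2013/31411 = -923967/31411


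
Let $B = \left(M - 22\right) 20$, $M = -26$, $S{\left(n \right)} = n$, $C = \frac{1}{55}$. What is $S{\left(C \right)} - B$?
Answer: $\frac{52801}{55} \approx 960.02$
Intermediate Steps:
$C = \frac{1}{55} \approx 0.018182$
$B = -960$ ($B = \left(-26 - 22\right) 20 = \left(-48\right) 20 = -960$)
$S{\left(C \right)} - B = \frac{1}{55} - -960 = \frac{1}{55} + 960 = \frac{52801}{55}$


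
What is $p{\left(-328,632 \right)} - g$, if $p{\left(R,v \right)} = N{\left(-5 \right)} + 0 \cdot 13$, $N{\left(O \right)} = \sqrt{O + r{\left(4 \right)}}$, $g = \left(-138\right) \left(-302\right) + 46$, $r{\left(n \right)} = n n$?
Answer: $-41722 + \sqrt{11} \approx -41719.0$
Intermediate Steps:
$r{\left(n \right)} = n^{2}$
$g = 41722$ ($g = 41676 + 46 = 41722$)
$N{\left(O \right)} = \sqrt{16 + O}$ ($N{\left(O \right)} = \sqrt{O + 4^{2}} = \sqrt{O + 16} = \sqrt{16 + O}$)
$p{\left(R,v \right)} = \sqrt{11}$ ($p{\left(R,v \right)} = \sqrt{16 - 5} + 0 \cdot 13 = \sqrt{11} + 0 = \sqrt{11}$)
$p{\left(-328,632 \right)} - g = \sqrt{11} - 41722 = -41722 + \sqrt{11}$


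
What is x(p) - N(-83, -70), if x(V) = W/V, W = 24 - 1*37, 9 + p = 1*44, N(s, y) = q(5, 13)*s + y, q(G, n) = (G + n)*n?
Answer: 682207/35 ≈ 19492.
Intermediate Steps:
q(G, n) = n*(G + n)
N(s, y) = y + 234*s (N(s, y) = (13*(5 + 13))*s + y = (13*18)*s + y = 234*s + y = y + 234*s)
p = 35 (p = -9 + 1*44 = -9 + 44 = 35)
W = -13 (W = 24 - 37 = -13)
x(V) = -13/V
x(p) - N(-83, -70) = -13/35 - (-70 + 234*(-83)) = -13*1/35 - (-70 - 19422) = -13/35 - 1*(-19492) = -13/35 + 19492 = 682207/35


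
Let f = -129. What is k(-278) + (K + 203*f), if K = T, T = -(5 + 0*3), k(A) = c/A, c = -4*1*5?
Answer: -3640678/139 ≈ -26192.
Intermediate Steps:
c = -20 (c = -4*5 = -20)
k(A) = -20/A
T = -5 (T = -(5 + 0) = -1*5 = -5)
K = -5
k(-278) + (K + 203*f) = -20/(-278) + (-5 + 203*(-129)) = -20*(-1/278) + (-5 - 26187) = 10/139 - 26192 = -3640678/139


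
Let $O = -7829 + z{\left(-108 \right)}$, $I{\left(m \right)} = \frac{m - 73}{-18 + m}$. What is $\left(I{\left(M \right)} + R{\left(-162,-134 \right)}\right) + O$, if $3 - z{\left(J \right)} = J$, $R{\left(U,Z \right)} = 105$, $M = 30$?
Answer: $- \frac{91399}{12} \approx -7616.6$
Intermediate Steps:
$I{\left(m \right)} = \frac{-73 + m}{-18 + m}$
$z{\left(J \right)} = 3 - J$
$O = -7718$ ($O = -7829 + \left(3 - -108\right) = -7829 + \left(3 + 108\right) = -7829 + 111 = -7718$)
$\left(I{\left(M \right)} + R{\left(-162,-134 \right)}\right) + O = \left(\frac{-73 + 30}{-18 + 30} + 105\right) - 7718 = \left(\frac{1}{12} \left(-43\right) + 105\right) - 7718 = \left(- \frac{43}{12} + 105\right) - 7718 = \frac{1217}{12} - 7718 = - \frac{91399}{12}$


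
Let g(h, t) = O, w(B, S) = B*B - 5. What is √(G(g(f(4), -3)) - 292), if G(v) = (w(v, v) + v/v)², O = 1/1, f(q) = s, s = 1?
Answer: I*√283 ≈ 16.823*I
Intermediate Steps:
f(q) = 1
O = 1
w(B, S) = -5 + B² (w(B, S) = B² - 5 = -5 + B²)
g(h, t) = 1
G(v) = (-4 + v²)² (G(v) = ((-5 + v²) + v/v)² = ((-5 + v²) + 1)² = (-4 + v²)²)
√(G(g(f(4), -3)) - 292) = √((-4 + 1²)² - 292) = √((-4 + 1)² - 292) = √((-3)² - 292) = √(9 - 292) = √(-283) = I*√283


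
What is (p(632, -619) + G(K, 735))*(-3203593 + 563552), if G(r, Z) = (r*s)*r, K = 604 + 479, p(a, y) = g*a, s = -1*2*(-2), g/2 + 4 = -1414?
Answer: -7654017427364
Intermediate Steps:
g = -2836 (g = -8 + 2*(-1414) = -8 - 2828 = -2836)
s = 4 (s = -2*(-2) = 4)
p(a, y) = -2836*a
K = 1083
G(r, Z) = 4*r**2 (G(r, Z) = (r*4)*r = (4*r)*r = 4*r**2)
(p(632, -619) + G(K, 735))*(-3203593 + 563552) = (-2836*632 + 4*1083**2)*(-3203593 + 563552) = (-1792352 + 4*1172889)*(-2640041) = (-1792352 + 4691556)*(-2640041) = 2899204*(-2640041) = -7654017427364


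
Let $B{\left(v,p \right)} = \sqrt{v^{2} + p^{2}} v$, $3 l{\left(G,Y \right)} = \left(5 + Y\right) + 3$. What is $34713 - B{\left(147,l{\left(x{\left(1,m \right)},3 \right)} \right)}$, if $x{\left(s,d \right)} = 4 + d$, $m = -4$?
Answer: $34713 - 49 \sqrt{194602} \approx 13097.0$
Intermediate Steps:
$l{\left(G,Y \right)} = \frac{8}{3} + \frac{Y}{3}$ ($l{\left(G,Y \right)} = \frac{\left(5 + Y\right) + 3}{3} = \frac{8 + Y}{3} = \frac{8}{3} + \frac{Y}{3}$)
$B{\left(v,p \right)} = v \sqrt{p^{2} + v^{2}}$ ($B{\left(v,p \right)} = \sqrt{p^{2} + v^{2}} v = v \sqrt{p^{2} + v^{2}}$)
$34713 - B{\left(147,l{\left(x{\left(1,m \right)},3 \right)} \right)} = 34713 - 147 \sqrt{\left(\frac{8}{3} + \frac{1}{3} \cdot 3\right)^{2} + 147^{2}} = 34713 - 147 \sqrt{\left(\frac{8}{3} + 1\right)^{2} + 21609} = 34713 - 147 \sqrt{\left(\frac{11}{3}\right)^{2} + 21609} = 34713 - 147 \sqrt{\frac{121}{9} + 21609} = 34713 - 147 \sqrt{\frac{194602}{9}} = 34713 - 147 \frac{\sqrt{194602}}{3} = 34713 - 49 \sqrt{194602}$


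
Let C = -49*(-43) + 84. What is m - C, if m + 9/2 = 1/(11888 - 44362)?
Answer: -35648334/16237 ≈ -2195.5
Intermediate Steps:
m = -73067/16237 (m = -9/2 + 1/(11888 - 44362) = -9/2 + 1/(-32474) = -9/2 - 1/32474 = -73067/16237 ≈ -4.5000)
C = 2191 (C = 2107 + 84 = 2191)
m - C = -73067/16237 - 1*2191 = -73067/16237 - 2191 = -35648334/16237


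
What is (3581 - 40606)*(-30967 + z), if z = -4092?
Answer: 1298059475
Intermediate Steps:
(3581 - 40606)*(-30967 + z) = (3581 - 40606)*(-30967 - 4092) = -37025*(-35059) = 1298059475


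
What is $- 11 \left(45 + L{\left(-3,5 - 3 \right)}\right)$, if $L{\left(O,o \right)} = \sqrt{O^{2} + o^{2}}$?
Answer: $-495 - 11 \sqrt{13} \approx -534.66$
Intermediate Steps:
$- 11 \left(45 + L{\left(-3,5 - 3 \right)}\right) = - 11 \left(45 + \sqrt{\left(-3\right)^{2} + \left(5 - 3\right)^{2}}\right) = - 11 \left(45 + \sqrt{9 + 2^{2}}\right) = - 11 \left(45 + \sqrt{9 + 4}\right) = - 11 \left(45 + \sqrt{13}\right) = -495 - 11 \sqrt{13}$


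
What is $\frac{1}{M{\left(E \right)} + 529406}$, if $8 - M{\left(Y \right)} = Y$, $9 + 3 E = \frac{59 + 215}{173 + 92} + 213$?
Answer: $\frac{795}{420829796} \approx 1.8891 \cdot 10^{-6}$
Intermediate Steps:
$E = \frac{54334}{795}$ ($E = -3 + \frac{\frac{59 + 215}{173 + 92} + 213}{3} = -3 + \frac{\frac{274}{265} + 213}{3} = -3 + \frac{1}{3} \cdot \frac{56719}{265} = -3 + \frac{56719}{795} = \frac{54334}{795} \approx 68.345$)
$M{\left(Y \right)} = 8 - Y$
$\frac{1}{M{\left(E \right)} + 529406} = \frac{1}{\left(8 - \frac{54334}{795}\right) + 529406} = \frac{1}{- \frac{47974}{795} + 529406} = \frac{1}{\frac{420829796}{795}} = \frac{795}{420829796}$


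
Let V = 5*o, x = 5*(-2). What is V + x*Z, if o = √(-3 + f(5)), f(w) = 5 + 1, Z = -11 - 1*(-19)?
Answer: -80 + 5*√3 ≈ -71.340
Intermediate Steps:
Z = 8 (Z = -11 + 19 = 8)
f(w) = 6
x = -10
o = √3 (o = √(-3 + 6) = √3 ≈ 1.7320)
V = 5*√3 ≈ 8.6602
V + x*Z = 5*√3 - 10*8 = 5*√3 - 80 = -80 + 5*√3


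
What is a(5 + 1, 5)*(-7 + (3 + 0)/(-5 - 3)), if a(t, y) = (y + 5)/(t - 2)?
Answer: -295/16 ≈ -18.438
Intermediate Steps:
a(t, y) = (5 + y)/(-2 + t)
a(5 + 1, 5)*(-7 + (3 + 0)/(-5 - 3)) = ((5 + 5)/(-2 + (5 + 1)))*(-7 + (3 + 0)/(-5 - 3)) = (10/(-2 + 6))*(-7 + 3/(-8)) = (10/4)*(-7 + 3*(-⅛)) = ((¼)*10)*(-7 - 3/8) = (5/2)*(-59/8) = -295/16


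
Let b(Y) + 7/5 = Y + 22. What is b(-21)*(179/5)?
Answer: -358/25 ≈ -14.320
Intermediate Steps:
b(Y) = 103/5 + Y (b(Y) = -7/5 + (Y + 22) = -7/5 + (22 + Y) = 103/5 + Y)
b(-21)*(179/5) = (103/5 - 21)*(179/5) = -358/(5*5) = -2/5*179/5 = -358/25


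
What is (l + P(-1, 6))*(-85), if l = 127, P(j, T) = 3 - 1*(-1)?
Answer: -11135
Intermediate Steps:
P(j, T) = 4 (P(j, T) = 3 + 1 = 4)
(l + P(-1, 6))*(-85) = (127 + 4)*(-85) = 131*(-85) = -11135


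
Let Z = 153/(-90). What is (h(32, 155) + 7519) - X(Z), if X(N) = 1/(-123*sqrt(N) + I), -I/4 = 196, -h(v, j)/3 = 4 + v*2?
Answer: 46843461035/6403753 - 123*I*sqrt(170)/6403753 ≈ 7315.0 - 0.00025043*I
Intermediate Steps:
h(v, j) = -12 - 6*v (h(v, j) = -3*(4 + v*2) = -3*(4 + 2*v) = -12 - 6*v)
Z = -17/10 (Z = 153*(-1/90) = -17/10 ≈ -1.7000)
I = -784 (I = -4*196 = -784)
X(N) = 1/(-784 - 123*sqrt(N)) (X(N) = 1/(-123*sqrt(N) - 784) = 1/(-784 - 123*sqrt(N)))
(h(32, 155) + 7519) - X(Z) = ((-12 - 6*32) + 7519) - (-1)/(784 + 123*sqrt(-17/10)) = ((-12 - 192) + 7519) - (-1)/(784 + 123*(I*sqrt(170)/10)) = (-204 + 7519) - (-1)/(784 + 123*I*sqrt(170)/10) = 7315 + 1/(784 + 123*I*sqrt(170)/10)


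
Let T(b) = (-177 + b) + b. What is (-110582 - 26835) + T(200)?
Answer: -137194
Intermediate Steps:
T(b) = -177 + 2*b
(-110582 - 26835) + T(200) = (-110582 - 26835) + (-177 + 2*200) = -137417 + (-177 + 400) = -137417 + 223 = -137194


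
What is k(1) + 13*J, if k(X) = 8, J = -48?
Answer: -616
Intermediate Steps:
k(1) + 13*J = 8 + 13*(-48) = 8 - 624 = -616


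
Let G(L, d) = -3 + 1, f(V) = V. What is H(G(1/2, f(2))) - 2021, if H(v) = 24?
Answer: -1997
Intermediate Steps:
G(L, d) = -2
H(G(1/2, f(2))) - 2021 = 24 - 2021 = -1997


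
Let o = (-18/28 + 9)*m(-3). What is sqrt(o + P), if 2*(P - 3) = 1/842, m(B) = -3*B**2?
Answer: I*sqrt(7734422129)/5894 ≈ 14.921*I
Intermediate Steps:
P = 5053/1684 (P = 3 + (1/2)/842 = 3 + (1/2)*(1/842) = 3 + 1/1684 = 5053/1684 ≈ 3.0006)
o = -3159/14 (o = (-18/28 + 9)*(-3*(-3)**2) = (-18*1/28 + 9)*(-3*9) = (-9/14 + 9)*(-27) = (117/14)*(-27) = -3159/14 ≈ -225.64)
sqrt(o + P) = sqrt(-3159/14 + 5053/1684) = sqrt(-2624507/11788) = I*sqrt(7734422129)/5894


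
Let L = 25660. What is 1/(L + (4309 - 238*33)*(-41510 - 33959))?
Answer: 1/267563265 ≈ 3.7374e-9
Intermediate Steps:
1/(L + (4309 - 238*33)*(-41510 - 33959)) = 1/(25660 + (4309 - 238*33)*(-41510 - 33959)) = 1/(25660 + (4309 - 7854)*(-75469)) = 1/(25660 - 3545*(-75469)) = 1/(25660 + 267537605) = 1/267563265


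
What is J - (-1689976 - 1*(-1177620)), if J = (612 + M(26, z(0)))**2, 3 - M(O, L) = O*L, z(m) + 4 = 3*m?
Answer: 1029317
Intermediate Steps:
z(m) = -4 + 3*m
M(O, L) = 3 - L*O (M(O, L) = 3 - O*L = 3 - L*O)
J = 516961 (J = (612 + (3 - 1*(-4 + 3*0)*26))**2 = (612 + (3 - 1*(-4 + 0)*26))**2 = (612 + (3 - 1*(-4)*26))**2 = (612 + (3 + 104))**2 = (612 + 107)**2 = 719**2 = 516961)
J - (-1689976 - 1*(-1177620)) = 516961 - (-1689976 - 1*(-1177620)) = 516961 - (-1689976 + 1177620) = 516961 - 1*(-512356) = 516961 + 512356 = 1029317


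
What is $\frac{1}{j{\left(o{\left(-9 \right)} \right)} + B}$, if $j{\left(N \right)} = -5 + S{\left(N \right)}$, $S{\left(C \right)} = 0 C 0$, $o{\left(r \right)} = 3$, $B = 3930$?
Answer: $\frac{1}{3925} \approx 0.00025478$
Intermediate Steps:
$S{\left(C \right)} = 0$ ($S{\left(C \right)} = 0 \cdot 0 = 0$)
$j{\left(N \right)} = -5$ ($j{\left(N \right)} = -5 + 0 = -5$)
$\frac{1}{j{\left(o{\left(-9 \right)} \right)} + B} = \frac{1}{-5 + 3930} = \frac{1}{3925}$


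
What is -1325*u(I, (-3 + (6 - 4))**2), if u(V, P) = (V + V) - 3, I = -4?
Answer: 14575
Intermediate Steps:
u(V, P) = -3 + 2*V (u(V, P) = 2*V - 3 = -3 + 2*V)
-1325*u(I, (-3 + (6 - 4))**2) = -1325*(-3 + 2*(-4)) = -1325*(-3 - 8) = -1325*(-11) = 14575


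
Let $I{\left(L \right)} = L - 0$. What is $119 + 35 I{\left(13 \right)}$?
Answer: $574$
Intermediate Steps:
$I{\left(L \right)} = L$ ($I{\left(L \right)} = L + 0 = L$)
$119 + 35 I{\left(13 \right)} = 119 + 35 \cdot 13 = 119 + 455 = 574$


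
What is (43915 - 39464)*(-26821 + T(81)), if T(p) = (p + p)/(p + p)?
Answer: -119375820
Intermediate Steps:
T(p) = 1 (T(p) = (2*p)/((2*p)) = (2*p)*(1/(2*p)) = 1)
(43915 - 39464)*(-26821 + T(81)) = (43915 - 39464)*(-26821 + 1) = 4451*(-26820) = -119375820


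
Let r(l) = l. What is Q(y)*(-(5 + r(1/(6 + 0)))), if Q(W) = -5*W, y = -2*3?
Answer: -155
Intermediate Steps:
y = -6
Q(y)*(-(5 + r(1/(6 + 0)))) = (-5*(-6))*(-(5 + 1/(6 + 0))) = 30*(-(5 + 1/6)) = 30*(-(5 + ⅙)) = 30*(-1*31/6) = 30*(-31/6) = -155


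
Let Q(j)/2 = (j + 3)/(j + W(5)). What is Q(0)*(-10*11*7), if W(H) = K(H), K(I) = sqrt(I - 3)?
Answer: -2310*sqrt(2) ≈ -3266.8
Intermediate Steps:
K(I) = sqrt(-3 + I)
W(H) = sqrt(-3 + H)
Q(j) = 2*(3 + j)/(j + sqrt(2)) (Q(j) = 2*((j + 3)/(j + sqrt(-3 + 5))) = 2*((3 + j)/(j + sqrt(2))) = 2*(3 + j)/(j + sqrt(2)))
Q(0)*(-10*11*7) = (2*(3 + 0)/(0 + sqrt(2)))*(-10*11*7) = (2*3/sqrt(2))*(-110*7) = (2*(sqrt(2)/2)*3)*(-770) = (3*sqrt(2))*(-770) = -2310*sqrt(2)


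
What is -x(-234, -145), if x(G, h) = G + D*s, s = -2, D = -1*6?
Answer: 222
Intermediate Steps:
D = -6
x(G, h) = 12 + G (x(G, h) = G - 6*(-2) = G + 12 = 12 + G)
-x(-234, -145) = -(12 - 234) = -1*(-222) = 222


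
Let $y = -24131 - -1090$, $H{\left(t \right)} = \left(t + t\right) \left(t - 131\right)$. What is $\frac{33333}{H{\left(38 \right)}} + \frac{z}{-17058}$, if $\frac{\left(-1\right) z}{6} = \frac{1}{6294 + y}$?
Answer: $- \frac{529013834387}{112173214676} \approx -4.716$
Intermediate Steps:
$H{\left(t \right)} = 2 t \left(-131 + t\right)$
$y = -23041$ ($y = -24131 + 1090 = -23041$)
$z = \frac{6}{16747}$ ($z = - \frac{6}{6294 - 23041} = - \frac{6}{-16747} = \left(-6\right) \left(- \frac{1}{16747}\right) = \frac{6}{16747} \approx 0.00035827$)
$\frac{33333}{H{\left(38 \right)}} + \frac{z}{-17058} = \frac{33333}{2 \cdot 38 \left(-131 + 38\right)} + \frac{6}{16747 \left(-17058\right)} = \frac{33333}{2 \cdot 38 \left(-93\right)} + \frac{6}{16747} \left(- \frac{1}{17058}\right) = \frac{33333}{-7068} - \frac{1}{47611721} = 33333 \left(- \frac{1}{7068}\right) - \frac{1}{47611721} = - \frac{11111}{2356} - \frac{1}{47611721} = - \frac{529013834387}{112173214676}$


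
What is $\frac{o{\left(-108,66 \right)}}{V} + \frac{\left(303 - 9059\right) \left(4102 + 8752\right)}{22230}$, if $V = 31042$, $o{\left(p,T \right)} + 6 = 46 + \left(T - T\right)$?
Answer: $- \frac{873441134752}{172515915} \approx -5063.0$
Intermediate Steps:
$o{\left(p,T \right)} = 40$ ($o{\left(p,T \right)} = -6 + \left(46 + \left(T - T\right)\right) = -6 + \left(46 + 0\right) = -6 + 46 = 40$)
$\frac{o{\left(-108,66 \right)}}{V} + \frac{\left(303 - 9059\right) \left(4102 + 8752\right)}{22230} = \frac{40}{31042} + \frac{\left(303 - 9059\right) \left(4102 + 8752\right)}{22230} = 40 \cdot \frac{1}{31042} + \left(-8756\right) 12854 \cdot \frac{1}{22230} = \frac{20}{15521} - \frac{56274812}{11115} = - \frac{873441134752}{172515915}$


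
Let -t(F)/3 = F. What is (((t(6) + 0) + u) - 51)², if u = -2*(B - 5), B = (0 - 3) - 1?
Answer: 2601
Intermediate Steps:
t(F) = -3*F
B = -4 (B = -3 - 1 = -4)
u = 18 (u = -2*(-4 - 5) = -2*(-9) = 18)
(((t(6) + 0) + u) - 51)² = (((-3*6 + 0) + 18) - 51)² = (((-18 + 0) + 18) - 51)² = ((-18 + 18) - 51)² = (0 - 51)² = (-51)² = 2601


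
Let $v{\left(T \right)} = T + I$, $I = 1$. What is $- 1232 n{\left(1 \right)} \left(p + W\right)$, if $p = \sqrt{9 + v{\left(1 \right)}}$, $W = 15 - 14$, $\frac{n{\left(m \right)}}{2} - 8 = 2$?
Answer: $-24640 - 24640 \sqrt{11} \approx -1.0636 \cdot 10^{5}$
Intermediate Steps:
$n{\left(m \right)} = 20$ ($n{\left(m \right)} = 16 + 2 \cdot 2 = 16 + 4 = 20$)
$W = 1$ ($W = 15 - 14 = 1$)
$v{\left(T \right)} = 1 + T$ ($v{\left(T \right)} = T + 1 = 1 + T$)
$p = \sqrt{11}$ ($p = \sqrt{9 + \left(1 + 1\right)} = \sqrt{9 + 2} = \sqrt{11} \approx 3.3166$)
$- 1232 n{\left(1 \right)} \left(p + W\right) = - 1232 \cdot 20 \left(\sqrt{11} + 1\right) = - 1232 \cdot 20 \left(1 + \sqrt{11}\right) = - 1232 \left(20 + 20 \sqrt{11}\right) = -24640 - 24640 \sqrt{11}$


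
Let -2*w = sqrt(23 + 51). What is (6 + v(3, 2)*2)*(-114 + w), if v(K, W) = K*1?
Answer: -1368 - 6*sqrt(74) ≈ -1419.6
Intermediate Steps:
w = -sqrt(74)/2 (w = -sqrt(23 + 51)/2 = -sqrt(74)/2 ≈ -4.3012)
v(K, W) = K
(6 + v(3, 2)*2)*(-114 + w) = (6 + 3*2)*(-114 - sqrt(74)/2) = (6 + 6)*(-114 - sqrt(74)/2) = 12*(-114 - sqrt(74)/2) = -1368 - 6*sqrt(74)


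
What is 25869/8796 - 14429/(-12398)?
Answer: 74606891/18175468 ≈ 4.1048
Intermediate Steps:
25869/8796 - 14429/(-12398) = 25869*(1/8796) - 14429*(-1/12398) = 8623/2932 + 14429/12398 = 74606891/18175468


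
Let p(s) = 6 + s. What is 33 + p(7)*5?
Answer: 98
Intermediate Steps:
33 + p(7)*5 = 33 + (6 + 7)*5 = 33 + 13*5 = 33 + 65 = 98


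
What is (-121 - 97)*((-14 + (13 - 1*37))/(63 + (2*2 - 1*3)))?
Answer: 2071/16 ≈ 129.44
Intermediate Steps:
(-121 - 97)*((-14 + (13 - 1*37))/(63 + (2*2 - 1*3))) = -218*(-14 + (13 - 37))/(63 + (4 - 3)) = -218*(-14 - 24)/(63 + 1) = -(-8284)/64 = -218*(-19/32) = 2071/16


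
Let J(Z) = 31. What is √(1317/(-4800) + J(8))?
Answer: √49161/40 ≈ 5.5431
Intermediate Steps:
√(1317/(-4800) + J(8)) = √(1317/(-4800) + 31) = √(1317*(-1/4800) + 31) = √(-439/1600 + 31) = √(49161/1600) = √49161/40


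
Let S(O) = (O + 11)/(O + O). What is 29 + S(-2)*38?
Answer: -113/2 ≈ -56.500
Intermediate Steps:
S(O) = (11 + O)/(2*O) (S(O) = (11 + O)/((2*O)) = (11 + O)*(1/(2*O)) = (11 + O)/(2*O))
29 + S(-2)*38 = 29 + ((½)*(11 - 2)/(-2))*38 = 29 + ((½)*(-½)*9)*38 = 29 - 9/4*38 = 29 - 171/2 = -113/2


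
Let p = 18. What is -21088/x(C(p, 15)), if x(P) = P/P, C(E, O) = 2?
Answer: -21088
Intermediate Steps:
x(P) = 1
-21088/x(C(p, 15)) = -21088/1 = -21088*1 = -21088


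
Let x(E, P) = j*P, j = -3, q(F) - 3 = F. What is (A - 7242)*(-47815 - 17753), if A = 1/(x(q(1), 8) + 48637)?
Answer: 23083564860960/48613 ≈ 4.7484e+8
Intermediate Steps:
q(F) = 3 + F
x(E, P) = -3*P
A = 1/48613 (A = 1/(-3*8 + 48637) = 1/(-24 + 48637) = 1/48613 ≈ 2.0571e-5)
(A - 7242)*(-47815 - 17753) = (1/48613 - 7242)*(-47815 - 17753) = -352055345/48613*(-65568) = 23083564860960/48613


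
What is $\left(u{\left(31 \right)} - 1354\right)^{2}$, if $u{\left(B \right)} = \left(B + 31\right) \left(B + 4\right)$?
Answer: $665856$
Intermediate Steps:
$u{\left(B \right)} = \left(4 + B\right) \left(31 + B\right)$ ($u{\left(B \right)} = \left(31 + B\right) \left(4 + B\right) = \left(4 + B\right) \left(31 + B\right)$)
$\left(u{\left(31 \right)} - 1354\right)^{2} = \left(\left(124 + 31^{2} + 35 \cdot 31\right) - 1354\right)^{2} = \left(\left(124 + 961 + 1085\right) - 1354\right)^{2} = \left(2170 - 1354\right)^{2} = 816^{2} = 665856$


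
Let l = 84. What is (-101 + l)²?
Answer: 289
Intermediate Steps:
(-101 + l)² = (-101 + 84)² = (-17)² = 289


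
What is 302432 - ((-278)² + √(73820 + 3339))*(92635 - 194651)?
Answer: 7884506976 + 102016*√77159 ≈ 7.9128e+9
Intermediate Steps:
302432 - ((-278)² + √(73820 + 3339))*(92635 - 194651) = 302432 - (77284 + √77159)*(-102016) = 302432 - (-7884204544 - 102016*√77159) = 302432 + (7884204544 + 102016*√77159) = 7884506976 + 102016*√77159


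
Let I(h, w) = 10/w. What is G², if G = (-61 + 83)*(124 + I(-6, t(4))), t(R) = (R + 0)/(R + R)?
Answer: 10036224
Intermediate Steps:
t(R) = ½ (t(R) = R/((2*R)) = R*(1/(2*R)) = ½)
G = 3168 (G = (-61 + 83)*(124 + 10/(½)) = 22*(124 + 10*2) = 22*(124 + 20) = 22*144 = 3168)
G² = 3168² = 10036224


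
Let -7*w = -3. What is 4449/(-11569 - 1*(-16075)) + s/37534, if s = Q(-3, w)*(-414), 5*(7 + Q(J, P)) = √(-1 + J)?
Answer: 4286837/4026862 - 414*I/93835 ≈ 1.0646 - 0.004412*I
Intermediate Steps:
w = 3/7 (w = -⅐*(-3) = 3/7 ≈ 0.42857)
Q(J, P) = -7 + √(-1 + J)/5
s = 2898 - 828*I/5 (s = (-7 + √(-1 - 3)/5)*(-414) = (-7 + √(-4)/5)*(-414) = (-7 + (2*I)/5)*(-414) = (-7 + 2*I/5)*(-414) = 2898 - 828*I/5 ≈ 2898.0 - 165.6*I)
4449/(-11569 - 1*(-16075)) + s/37534 = 4449/(-11569 - 1*(-16075)) + (2898 - 828*I/5)/37534 = 4449/(-11569 + 16075) + (2898 - 828*I/5)*(1/37534) = 4449/4506 + (207/2681 - 414*I/93835) = 4449*(1/4506) + (207/2681 - 414*I/93835) = 1483/1502 + (207/2681 - 414*I/93835) = 4286837/4026862 - 414*I/93835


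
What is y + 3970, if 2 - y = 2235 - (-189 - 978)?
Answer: 570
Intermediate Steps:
y = -3400 (y = 2 - (2235 - (-189 - 978)) = 2 - (2235 - 1*(-1167)) = 2 - (2235 + 1167) = 2 - 1*3402 = 2 - 3402 = -3400)
y + 3970 = -3400 + 3970 = 570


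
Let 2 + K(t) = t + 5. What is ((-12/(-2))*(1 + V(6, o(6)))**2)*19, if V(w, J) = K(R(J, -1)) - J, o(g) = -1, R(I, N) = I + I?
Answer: 1026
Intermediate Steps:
R(I, N) = 2*I
K(t) = 3 + t (K(t) = -2 + (t + 5) = -2 + (5 + t) = 3 + t)
V(w, J) = 3 + J (V(w, J) = (3 + 2*J) - J = 3 + J)
((-12/(-2))*(1 + V(6, o(6)))**2)*19 = ((-12/(-2))*(1 + (3 - 1))**2)*19 = ((-12*(-1/2))*(1 + 2)**2)*19 = (6*3**2)*19 = (6*9)*19 = 54*19 = 1026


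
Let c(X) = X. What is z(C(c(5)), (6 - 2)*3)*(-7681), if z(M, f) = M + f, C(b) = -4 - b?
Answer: -23043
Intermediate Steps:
z(C(c(5)), (6 - 2)*3)*(-7681) = ((-4 - 1*5) + (6 - 2)*3)*(-7681) = ((-4 - 5) + 4*3)*(-7681) = (-9 + 12)*(-7681) = 3*(-7681) = -23043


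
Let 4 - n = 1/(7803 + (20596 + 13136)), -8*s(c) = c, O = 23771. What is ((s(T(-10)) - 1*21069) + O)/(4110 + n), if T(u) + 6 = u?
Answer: 112310640/170874989 ≈ 0.65727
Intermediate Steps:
T(u) = -6 + u
s(c) = -c/8
n = 166139/41535 (n = 4 - 1/(7803 + (20596 + 13136)) = 4 - 1/(7803 + 33732) = 4 - 1/41535 = 166139/41535 ≈ 4.0000)
((s(T(-10)) - 1*21069) + O)/(4110 + n) = ((-(-6 - 10)/8 - 1*21069) + 23771)/(4110 + 166139/41535) = ((-⅛*(-16) - 21069) + 23771)/(170874989/41535) = ((2 - 21069) + 23771)*(41535/170874989) = (-21067 + 23771)*(41535/170874989) = 2704*(41535/170874989) = 112310640/170874989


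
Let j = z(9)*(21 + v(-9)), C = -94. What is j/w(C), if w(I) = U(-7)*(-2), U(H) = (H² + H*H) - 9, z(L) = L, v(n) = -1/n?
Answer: -95/89 ≈ -1.0674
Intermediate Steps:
U(H) = -9 + 2*H² (U(H) = (H² + H²) - 9 = 2*H² - 9 = -9 + 2*H²)
w(I) = -178 (w(I) = (-9 + 2*(-7)²)*(-2) = (-9 + 2*49)*(-2) = (-9 + 98)*(-2) = 89*(-2) = -178)
j = 190 (j = 9*(21 - 1/(-9)) = 9*(21 - 1*(-⅑)) = 9*(21 + ⅑) = 9*(190/9) = 190)
j/w(C) = 190/(-178) = 190*(-1/178) = -95/89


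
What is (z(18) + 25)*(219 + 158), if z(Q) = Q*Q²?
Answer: 2208089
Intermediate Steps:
z(Q) = Q³
(z(18) + 25)*(219 + 158) = (18³ + 25)*(219 + 158) = (5832 + 25)*377 = 5857*377 = 2208089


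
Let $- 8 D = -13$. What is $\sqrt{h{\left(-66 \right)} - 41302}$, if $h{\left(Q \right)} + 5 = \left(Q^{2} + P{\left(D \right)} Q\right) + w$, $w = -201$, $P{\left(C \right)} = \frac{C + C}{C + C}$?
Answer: $i \sqrt{37218} \approx 192.92 i$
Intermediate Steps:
$D = \frac{13}{8}$ ($D = \left(- \frac{1}{8}\right) \left(-13\right) = \frac{13}{8} \approx 1.625$)
$P{\left(C \right)} = 1$ ($P{\left(C \right)} = \frac{2 C}{2 C} = 2 C \frac{1}{2 C} = 1$)
$h{\left(Q \right)} = -206 + Q + Q^{2}$ ($h{\left(Q \right)} = -5 - \left(201 - Q - Q^{2}\right) = -5 + \left(-201 + Q + Q^{2}\right) = -206 + Q + Q^{2}$)
$\sqrt{h{\left(-66 \right)} - 41302} = \sqrt{\left(-206 - 66 + \left(-66\right)^{2}\right) - 41302} = \sqrt{\left(-206 - 66 + 4356\right) - 41302} = \sqrt{4084 - 41302} = \sqrt{-37218} = i \sqrt{37218}$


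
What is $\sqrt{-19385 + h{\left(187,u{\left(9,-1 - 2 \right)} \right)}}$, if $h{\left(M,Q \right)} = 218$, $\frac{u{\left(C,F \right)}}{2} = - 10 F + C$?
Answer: $i \sqrt{19167} \approx 138.44 i$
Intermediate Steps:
$u{\left(C,F \right)} = - 20 F + 2 C$ ($u{\left(C,F \right)} = 2 \left(- 10 F + C\right) = 2 \left(C - 10 F\right) = - 20 F + 2 C$)
$\sqrt{-19385 + h{\left(187,u{\left(9,-1 - 2 \right)} \right)}} = \sqrt{-19385 + 218} = \sqrt{-19167} = i \sqrt{19167}$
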